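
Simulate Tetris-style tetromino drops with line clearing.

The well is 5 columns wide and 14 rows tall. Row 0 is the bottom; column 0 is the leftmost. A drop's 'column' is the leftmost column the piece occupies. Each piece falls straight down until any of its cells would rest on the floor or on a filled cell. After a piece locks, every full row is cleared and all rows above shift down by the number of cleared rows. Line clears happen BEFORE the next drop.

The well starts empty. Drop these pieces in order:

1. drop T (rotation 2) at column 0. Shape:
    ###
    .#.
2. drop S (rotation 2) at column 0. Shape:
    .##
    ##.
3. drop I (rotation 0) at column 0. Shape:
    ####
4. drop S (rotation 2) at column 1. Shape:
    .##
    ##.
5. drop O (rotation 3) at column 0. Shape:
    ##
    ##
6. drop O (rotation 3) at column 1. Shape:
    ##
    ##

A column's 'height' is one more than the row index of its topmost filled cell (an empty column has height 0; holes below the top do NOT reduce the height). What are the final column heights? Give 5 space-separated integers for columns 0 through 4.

Drop 1: T rot2 at col 0 lands with bottom-row=0; cleared 0 line(s) (total 0); column heights now [2 2 2 0 0], max=2
Drop 2: S rot2 at col 0 lands with bottom-row=2; cleared 0 line(s) (total 0); column heights now [3 4 4 0 0], max=4
Drop 3: I rot0 at col 0 lands with bottom-row=4; cleared 0 line(s) (total 0); column heights now [5 5 5 5 0], max=5
Drop 4: S rot2 at col 1 lands with bottom-row=5; cleared 0 line(s) (total 0); column heights now [5 6 7 7 0], max=7
Drop 5: O rot3 at col 0 lands with bottom-row=6; cleared 0 line(s) (total 0); column heights now [8 8 7 7 0], max=8
Drop 6: O rot3 at col 1 lands with bottom-row=8; cleared 0 line(s) (total 0); column heights now [8 10 10 7 0], max=10

Answer: 8 10 10 7 0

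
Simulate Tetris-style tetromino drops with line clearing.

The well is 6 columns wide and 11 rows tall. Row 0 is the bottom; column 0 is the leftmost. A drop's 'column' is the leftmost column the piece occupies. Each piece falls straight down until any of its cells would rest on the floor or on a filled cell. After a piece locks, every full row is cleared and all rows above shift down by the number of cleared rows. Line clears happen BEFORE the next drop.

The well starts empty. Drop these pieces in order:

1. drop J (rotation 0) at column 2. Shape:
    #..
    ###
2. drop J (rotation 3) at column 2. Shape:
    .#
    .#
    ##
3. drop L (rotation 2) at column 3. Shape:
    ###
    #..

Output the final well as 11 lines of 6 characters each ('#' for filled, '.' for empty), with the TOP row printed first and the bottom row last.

Answer: ......
......
......
......
...###
...#..
...#..
...#..
..##..
..#...
..###.

Derivation:
Drop 1: J rot0 at col 2 lands with bottom-row=0; cleared 0 line(s) (total 0); column heights now [0 0 2 1 1 0], max=2
Drop 2: J rot3 at col 2 lands with bottom-row=2; cleared 0 line(s) (total 0); column heights now [0 0 3 5 1 0], max=5
Drop 3: L rot2 at col 3 lands with bottom-row=5; cleared 0 line(s) (total 0); column heights now [0 0 3 7 7 7], max=7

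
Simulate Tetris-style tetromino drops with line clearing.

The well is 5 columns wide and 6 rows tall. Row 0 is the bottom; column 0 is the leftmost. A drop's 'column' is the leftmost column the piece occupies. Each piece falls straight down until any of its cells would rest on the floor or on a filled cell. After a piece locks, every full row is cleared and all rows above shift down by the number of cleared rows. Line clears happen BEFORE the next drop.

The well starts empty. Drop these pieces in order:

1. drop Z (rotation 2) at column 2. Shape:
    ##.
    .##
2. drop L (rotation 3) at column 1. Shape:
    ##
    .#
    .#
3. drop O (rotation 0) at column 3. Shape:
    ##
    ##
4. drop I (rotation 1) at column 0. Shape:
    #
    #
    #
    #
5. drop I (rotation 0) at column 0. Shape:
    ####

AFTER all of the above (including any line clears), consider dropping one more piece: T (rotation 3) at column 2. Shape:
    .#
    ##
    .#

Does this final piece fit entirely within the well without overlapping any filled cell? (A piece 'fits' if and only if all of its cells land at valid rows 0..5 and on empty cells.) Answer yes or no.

Answer: no

Derivation:
Drop 1: Z rot2 at col 2 lands with bottom-row=0; cleared 0 line(s) (total 0); column heights now [0 0 2 2 1], max=2
Drop 2: L rot3 at col 1 lands with bottom-row=2; cleared 0 line(s) (total 0); column heights now [0 5 5 2 1], max=5
Drop 3: O rot0 at col 3 lands with bottom-row=2; cleared 0 line(s) (total 0); column heights now [0 5 5 4 4], max=5
Drop 4: I rot1 at col 0 lands with bottom-row=0; cleared 0 line(s) (total 0); column heights now [4 5 5 4 4], max=5
Drop 5: I rot0 at col 0 lands with bottom-row=5; cleared 0 line(s) (total 0); column heights now [6 6 6 6 4], max=6
Test piece T rot3 at col 2 (width 2): heights before test = [6 6 6 6 4]; fits = False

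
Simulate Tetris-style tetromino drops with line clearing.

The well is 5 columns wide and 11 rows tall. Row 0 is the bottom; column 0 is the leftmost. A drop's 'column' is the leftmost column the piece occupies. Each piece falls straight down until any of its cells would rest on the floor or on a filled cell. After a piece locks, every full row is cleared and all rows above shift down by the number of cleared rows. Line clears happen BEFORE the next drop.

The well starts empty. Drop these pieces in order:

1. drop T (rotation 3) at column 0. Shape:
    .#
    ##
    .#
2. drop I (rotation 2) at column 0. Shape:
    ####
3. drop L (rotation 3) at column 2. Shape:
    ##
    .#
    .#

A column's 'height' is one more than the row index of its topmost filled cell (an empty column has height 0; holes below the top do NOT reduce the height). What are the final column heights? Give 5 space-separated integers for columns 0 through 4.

Answer: 4 4 7 7 0

Derivation:
Drop 1: T rot3 at col 0 lands with bottom-row=0; cleared 0 line(s) (total 0); column heights now [2 3 0 0 0], max=3
Drop 2: I rot2 at col 0 lands with bottom-row=3; cleared 0 line(s) (total 0); column heights now [4 4 4 4 0], max=4
Drop 3: L rot3 at col 2 lands with bottom-row=4; cleared 0 line(s) (total 0); column heights now [4 4 7 7 0], max=7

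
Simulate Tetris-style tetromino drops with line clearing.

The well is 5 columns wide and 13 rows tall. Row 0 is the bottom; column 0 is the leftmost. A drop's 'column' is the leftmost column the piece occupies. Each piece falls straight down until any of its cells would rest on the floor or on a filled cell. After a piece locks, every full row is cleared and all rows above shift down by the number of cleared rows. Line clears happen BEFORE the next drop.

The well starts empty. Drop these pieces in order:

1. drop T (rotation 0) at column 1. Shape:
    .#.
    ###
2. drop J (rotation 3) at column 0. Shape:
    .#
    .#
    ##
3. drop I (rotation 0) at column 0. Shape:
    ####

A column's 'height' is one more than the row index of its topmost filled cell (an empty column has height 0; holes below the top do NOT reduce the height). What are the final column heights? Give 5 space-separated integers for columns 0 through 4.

Drop 1: T rot0 at col 1 lands with bottom-row=0; cleared 0 line(s) (total 0); column heights now [0 1 2 1 0], max=2
Drop 2: J rot3 at col 0 lands with bottom-row=1; cleared 0 line(s) (total 0); column heights now [2 4 2 1 0], max=4
Drop 3: I rot0 at col 0 lands with bottom-row=4; cleared 0 line(s) (total 0); column heights now [5 5 5 5 0], max=5

Answer: 5 5 5 5 0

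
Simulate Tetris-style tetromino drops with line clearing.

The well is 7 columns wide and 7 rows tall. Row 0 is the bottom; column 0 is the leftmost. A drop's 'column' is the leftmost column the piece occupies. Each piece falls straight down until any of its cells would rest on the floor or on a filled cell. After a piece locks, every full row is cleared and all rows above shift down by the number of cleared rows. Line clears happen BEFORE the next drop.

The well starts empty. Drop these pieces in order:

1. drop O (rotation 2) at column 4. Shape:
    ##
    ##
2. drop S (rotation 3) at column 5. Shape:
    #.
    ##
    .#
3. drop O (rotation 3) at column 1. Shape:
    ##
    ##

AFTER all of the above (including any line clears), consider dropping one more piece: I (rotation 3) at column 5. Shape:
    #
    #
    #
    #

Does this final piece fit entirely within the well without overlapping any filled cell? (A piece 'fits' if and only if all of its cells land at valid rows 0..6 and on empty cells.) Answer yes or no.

Answer: no

Derivation:
Drop 1: O rot2 at col 4 lands with bottom-row=0; cleared 0 line(s) (total 0); column heights now [0 0 0 0 2 2 0], max=2
Drop 2: S rot3 at col 5 lands with bottom-row=1; cleared 0 line(s) (total 0); column heights now [0 0 0 0 2 4 3], max=4
Drop 3: O rot3 at col 1 lands with bottom-row=0; cleared 0 line(s) (total 0); column heights now [0 2 2 0 2 4 3], max=4
Test piece I rot3 at col 5 (width 1): heights before test = [0 2 2 0 2 4 3]; fits = False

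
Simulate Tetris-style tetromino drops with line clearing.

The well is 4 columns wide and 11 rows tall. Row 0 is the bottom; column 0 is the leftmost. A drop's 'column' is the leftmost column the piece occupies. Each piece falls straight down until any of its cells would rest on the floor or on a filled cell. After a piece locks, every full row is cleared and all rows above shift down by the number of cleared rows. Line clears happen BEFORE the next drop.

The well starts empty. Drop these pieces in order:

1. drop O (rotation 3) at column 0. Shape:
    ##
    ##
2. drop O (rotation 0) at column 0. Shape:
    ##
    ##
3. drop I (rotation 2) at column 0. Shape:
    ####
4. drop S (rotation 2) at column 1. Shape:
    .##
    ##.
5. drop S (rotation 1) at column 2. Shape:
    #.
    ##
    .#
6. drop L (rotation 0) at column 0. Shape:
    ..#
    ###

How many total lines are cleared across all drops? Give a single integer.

Answer: 1

Derivation:
Drop 1: O rot3 at col 0 lands with bottom-row=0; cleared 0 line(s) (total 0); column heights now [2 2 0 0], max=2
Drop 2: O rot0 at col 0 lands with bottom-row=2; cleared 0 line(s) (total 0); column heights now [4 4 0 0], max=4
Drop 3: I rot2 at col 0 lands with bottom-row=4; cleared 1 line(s) (total 1); column heights now [4 4 0 0], max=4
Drop 4: S rot2 at col 1 lands with bottom-row=4; cleared 0 line(s) (total 1); column heights now [4 5 6 6], max=6
Drop 5: S rot1 at col 2 lands with bottom-row=6; cleared 0 line(s) (total 1); column heights now [4 5 9 8], max=9
Drop 6: L rot0 at col 0 lands with bottom-row=9; cleared 0 line(s) (total 1); column heights now [10 10 11 8], max=11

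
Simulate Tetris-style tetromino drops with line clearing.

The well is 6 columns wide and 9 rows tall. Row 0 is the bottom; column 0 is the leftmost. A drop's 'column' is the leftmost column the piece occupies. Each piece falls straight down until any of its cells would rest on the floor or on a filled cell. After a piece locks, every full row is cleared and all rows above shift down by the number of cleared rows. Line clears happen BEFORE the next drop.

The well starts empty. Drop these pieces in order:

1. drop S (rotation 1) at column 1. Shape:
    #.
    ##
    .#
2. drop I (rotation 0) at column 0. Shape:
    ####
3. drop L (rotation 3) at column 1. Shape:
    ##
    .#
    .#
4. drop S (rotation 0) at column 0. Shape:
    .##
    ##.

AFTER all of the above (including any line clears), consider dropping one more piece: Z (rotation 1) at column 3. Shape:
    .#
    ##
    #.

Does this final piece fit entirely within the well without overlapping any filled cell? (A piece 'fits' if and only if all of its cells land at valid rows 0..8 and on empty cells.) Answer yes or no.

Answer: yes

Derivation:
Drop 1: S rot1 at col 1 lands with bottom-row=0; cleared 0 line(s) (total 0); column heights now [0 3 2 0 0 0], max=3
Drop 2: I rot0 at col 0 lands with bottom-row=3; cleared 0 line(s) (total 0); column heights now [4 4 4 4 0 0], max=4
Drop 3: L rot3 at col 1 lands with bottom-row=4; cleared 0 line(s) (total 0); column heights now [4 7 7 4 0 0], max=7
Drop 4: S rot0 at col 0 lands with bottom-row=7; cleared 0 line(s) (total 0); column heights now [8 9 9 4 0 0], max=9
Test piece Z rot1 at col 3 (width 2): heights before test = [8 9 9 4 0 0]; fits = True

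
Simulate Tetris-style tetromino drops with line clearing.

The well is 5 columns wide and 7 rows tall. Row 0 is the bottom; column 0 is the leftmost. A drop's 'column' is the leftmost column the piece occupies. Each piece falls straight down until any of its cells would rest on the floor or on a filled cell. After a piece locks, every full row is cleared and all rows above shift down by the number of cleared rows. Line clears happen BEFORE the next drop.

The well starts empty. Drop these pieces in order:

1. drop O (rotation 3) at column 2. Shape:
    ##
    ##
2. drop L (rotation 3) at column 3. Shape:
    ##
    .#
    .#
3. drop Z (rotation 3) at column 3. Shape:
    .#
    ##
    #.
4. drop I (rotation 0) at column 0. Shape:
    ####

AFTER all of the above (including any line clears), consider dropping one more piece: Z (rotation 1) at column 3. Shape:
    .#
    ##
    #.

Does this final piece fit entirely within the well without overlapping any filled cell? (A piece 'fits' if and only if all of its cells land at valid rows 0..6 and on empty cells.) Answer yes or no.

Answer: no

Derivation:
Drop 1: O rot3 at col 2 lands with bottom-row=0; cleared 0 line(s) (total 0); column heights now [0 0 2 2 0], max=2
Drop 2: L rot3 at col 3 lands with bottom-row=0; cleared 0 line(s) (total 0); column heights now [0 0 2 3 3], max=3
Drop 3: Z rot3 at col 3 lands with bottom-row=3; cleared 0 line(s) (total 0); column heights now [0 0 2 5 6], max=6
Drop 4: I rot0 at col 0 lands with bottom-row=5; cleared 1 line(s) (total 1); column heights now [0 0 2 5 5], max=5
Test piece Z rot1 at col 3 (width 2): heights before test = [0 0 2 5 5]; fits = False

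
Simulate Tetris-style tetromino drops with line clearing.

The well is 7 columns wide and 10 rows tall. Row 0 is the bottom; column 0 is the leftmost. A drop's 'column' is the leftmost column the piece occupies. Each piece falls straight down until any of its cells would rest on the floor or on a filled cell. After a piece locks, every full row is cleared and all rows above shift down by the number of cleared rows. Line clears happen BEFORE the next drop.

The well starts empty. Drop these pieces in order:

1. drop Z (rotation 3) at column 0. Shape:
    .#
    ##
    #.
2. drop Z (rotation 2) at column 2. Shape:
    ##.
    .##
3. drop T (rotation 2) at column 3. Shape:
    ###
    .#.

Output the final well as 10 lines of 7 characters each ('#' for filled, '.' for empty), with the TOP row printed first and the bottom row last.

Answer: .......
.......
.......
.......
.......
.......
.......
.#.###.
#####..
#..##..

Derivation:
Drop 1: Z rot3 at col 0 lands with bottom-row=0; cleared 0 line(s) (total 0); column heights now [2 3 0 0 0 0 0], max=3
Drop 2: Z rot2 at col 2 lands with bottom-row=0; cleared 0 line(s) (total 0); column heights now [2 3 2 2 1 0 0], max=3
Drop 3: T rot2 at col 3 lands with bottom-row=1; cleared 0 line(s) (total 0); column heights now [2 3 2 3 3 3 0], max=3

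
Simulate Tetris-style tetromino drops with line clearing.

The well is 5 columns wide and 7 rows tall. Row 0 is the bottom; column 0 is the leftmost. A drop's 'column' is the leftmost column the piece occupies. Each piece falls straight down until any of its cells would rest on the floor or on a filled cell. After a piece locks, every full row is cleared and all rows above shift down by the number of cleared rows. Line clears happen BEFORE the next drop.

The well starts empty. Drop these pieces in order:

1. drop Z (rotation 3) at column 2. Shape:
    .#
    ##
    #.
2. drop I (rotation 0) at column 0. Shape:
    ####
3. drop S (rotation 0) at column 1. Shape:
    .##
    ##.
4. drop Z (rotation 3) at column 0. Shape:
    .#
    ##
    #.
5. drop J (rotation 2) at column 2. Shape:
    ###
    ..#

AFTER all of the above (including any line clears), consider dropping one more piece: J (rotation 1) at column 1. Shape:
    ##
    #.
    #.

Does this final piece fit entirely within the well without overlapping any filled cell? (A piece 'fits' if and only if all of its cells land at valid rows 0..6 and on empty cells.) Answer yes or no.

Drop 1: Z rot3 at col 2 lands with bottom-row=0; cleared 0 line(s) (total 0); column heights now [0 0 2 3 0], max=3
Drop 2: I rot0 at col 0 lands with bottom-row=3; cleared 0 line(s) (total 0); column heights now [4 4 4 4 0], max=4
Drop 3: S rot0 at col 1 lands with bottom-row=4; cleared 0 line(s) (total 0); column heights now [4 5 6 6 0], max=6
Drop 4: Z rot3 at col 0 lands with bottom-row=4; cleared 0 line(s) (total 0); column heights now [6 7 6 6 0], max=7
Drop 5: J rot2 at col 2 lands with bottom-row=5; cleared 1 line(s) (total 1); column heights now [5 6 6 6 6], max=6
Test piece J rot1 at col 1 (width 2): heights before test = [5 6 6 6 6]; fits = False

Answer: no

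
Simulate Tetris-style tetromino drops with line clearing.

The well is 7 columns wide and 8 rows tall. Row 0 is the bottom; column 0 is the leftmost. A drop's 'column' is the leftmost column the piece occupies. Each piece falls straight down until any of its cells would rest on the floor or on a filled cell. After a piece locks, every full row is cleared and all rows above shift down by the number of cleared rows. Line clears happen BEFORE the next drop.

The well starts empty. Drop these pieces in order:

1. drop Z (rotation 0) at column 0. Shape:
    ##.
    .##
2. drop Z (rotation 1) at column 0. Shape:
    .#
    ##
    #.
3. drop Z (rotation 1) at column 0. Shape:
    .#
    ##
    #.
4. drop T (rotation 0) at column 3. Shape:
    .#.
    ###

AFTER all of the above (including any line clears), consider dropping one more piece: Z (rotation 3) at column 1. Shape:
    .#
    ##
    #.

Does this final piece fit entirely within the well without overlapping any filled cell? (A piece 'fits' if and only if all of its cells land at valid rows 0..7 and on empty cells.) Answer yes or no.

Answer: no

Derivation:
Drop 1: Z rot0 at col 0 lands with bottom-row=0; cleared 0 line(s) (total 0); column heights now [2 2 1 0 0 0 0], max=2
Drop 2: Z rot1 at col 0 lands with bottom-row=2; cleared 0 line(s) (total 0); column heights now [4 5 1 0 0 0 0], max=5
Drop 3: Z rot1 at col 0 lands with bottom-row=4; cleared 0 line(s) (total 0); column heights now [6 7 1 0 0 0 0], max=7
Drop 4: T rot0 at col 3 lands with bottom-row=0; cleared 0 line(s) (total 0); column heights now [6 7 1 1 2 1 0], max=7
Test piece Z rot3 at col 1 (width 2): heights before test = [6 7 1 1 2 1 0]; fits = False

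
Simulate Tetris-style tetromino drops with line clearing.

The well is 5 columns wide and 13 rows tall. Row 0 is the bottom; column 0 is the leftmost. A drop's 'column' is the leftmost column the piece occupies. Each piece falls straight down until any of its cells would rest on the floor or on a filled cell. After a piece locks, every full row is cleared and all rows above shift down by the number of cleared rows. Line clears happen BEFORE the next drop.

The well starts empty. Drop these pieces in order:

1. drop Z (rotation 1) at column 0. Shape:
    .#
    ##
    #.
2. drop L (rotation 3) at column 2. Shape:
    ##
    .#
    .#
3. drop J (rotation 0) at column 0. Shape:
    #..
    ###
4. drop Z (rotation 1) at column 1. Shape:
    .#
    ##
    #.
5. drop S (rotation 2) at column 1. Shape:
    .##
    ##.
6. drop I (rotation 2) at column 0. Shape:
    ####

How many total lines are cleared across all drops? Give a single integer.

Drop 1: Z rot1 at col 0 lands with bottom-row=0; cleared 0 line(s) (total 0); column heights now [2 3 0 0 0], max=3
Drop 2: L rot3 at col 2 lands with bottom-row=0; cleared 0 line(s) (total 0); column heights now [2 3 3 3 0], max=3
Drop 3: J rot0 at col 0 lands with bottom-row=3; cleared 0 line(s) (total 0); column heights now [5 4 4 3 0], max=5
Drop 4: Z rot1 at col 1 lands with bottom-row=4; cleared 0 line(s) (total 0); column heights now [5 6 7 3 0], max=7
Drop 5: S rot2 at col 1 lands with bottom-row=7; cleared 0 line(s) (total 0); column heights now [5 8 9 9 0], max=9
Drop 6: I rot2 at col 0 lands with bottom-row=9; cleared 0 line(s) (total 0); column heights now [10 10 10 10 0], max=10

Answer: 0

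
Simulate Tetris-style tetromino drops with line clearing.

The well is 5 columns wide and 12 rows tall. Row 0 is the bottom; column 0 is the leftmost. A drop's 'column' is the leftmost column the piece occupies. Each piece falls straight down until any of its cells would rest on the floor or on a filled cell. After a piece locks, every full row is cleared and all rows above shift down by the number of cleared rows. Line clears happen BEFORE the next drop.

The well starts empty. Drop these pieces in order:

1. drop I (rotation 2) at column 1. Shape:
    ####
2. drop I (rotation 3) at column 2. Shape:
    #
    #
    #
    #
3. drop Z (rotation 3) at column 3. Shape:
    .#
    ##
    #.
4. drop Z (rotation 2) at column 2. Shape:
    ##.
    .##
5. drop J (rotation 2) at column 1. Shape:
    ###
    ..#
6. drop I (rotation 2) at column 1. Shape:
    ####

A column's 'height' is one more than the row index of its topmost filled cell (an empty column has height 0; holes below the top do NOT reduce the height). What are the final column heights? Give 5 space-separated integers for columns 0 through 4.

Drop 1: I rot2 at col 1 lands with bottom-row=0; cleared 0 line(s) (total 0); column heights now [0 1 1 1 1], max=1
Drop 2: I rot3 at col 2 lands with bottom-row=1; cleared 0 line(s) (total 0); column heights now [0 1 5 1 1], max=5
Drop 3: Z rot3 at col 3 lands with bottom-row=1; cleared 0 line(s) (total 0); column heights now [0 1 5 3 4], max=5
Drop 4: Z rot2 at col 2 lands with bottom-row=4; cleared 0 line(s) (total 0); column heights now [0 1 6 6 5], max=6
Drop 5: J rot2 at col 1 lands with bottom-row=6; cleared 0 line(s) (total 0); column heights now [0 8 8 8 5], max=8
Drop 6: I rot2 at col 1 lands with bottom-row=8; cleared 0 line(s) (total 0); column heights now [0 9 9 9 9], max=9

Answer: 0 9 9 9 9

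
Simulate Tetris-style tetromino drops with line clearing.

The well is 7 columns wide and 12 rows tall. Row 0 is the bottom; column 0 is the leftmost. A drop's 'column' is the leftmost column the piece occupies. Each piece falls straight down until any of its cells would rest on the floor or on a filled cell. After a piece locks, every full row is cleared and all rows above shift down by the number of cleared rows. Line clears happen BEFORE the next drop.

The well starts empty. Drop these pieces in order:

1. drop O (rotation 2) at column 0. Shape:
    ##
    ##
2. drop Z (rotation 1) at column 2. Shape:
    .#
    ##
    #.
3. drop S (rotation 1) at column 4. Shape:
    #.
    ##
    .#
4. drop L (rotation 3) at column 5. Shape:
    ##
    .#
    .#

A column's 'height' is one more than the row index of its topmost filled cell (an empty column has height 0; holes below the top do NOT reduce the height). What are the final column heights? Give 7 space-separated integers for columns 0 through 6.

Answer: 1 1 1 2 2 2 2

Derivation:
Drop 1: O rot2 at col 0 lands with bottom-row=0; cleared 0 line(s) (total 0); column heights now [2 2 0 0 0 0 0], max=2
Drop 2: Z rot1 at col 2 lands with bottom-row=0; cleared 0 line(s) (total 0); column heights now [2 2 2 3 0 0 0], max=3
Drop 3: S rot1 at col 4 lands with bottom-row=0; cleared 0 line(s) (total 0); column heights now [2 2 2 3 3 2 0], max=3
Drop 4: L rot3 at col 5 lands with bottom-row=0; cleared 1 line(s) (total 1); column heights now [1 1 1 2 2 2 2], max=2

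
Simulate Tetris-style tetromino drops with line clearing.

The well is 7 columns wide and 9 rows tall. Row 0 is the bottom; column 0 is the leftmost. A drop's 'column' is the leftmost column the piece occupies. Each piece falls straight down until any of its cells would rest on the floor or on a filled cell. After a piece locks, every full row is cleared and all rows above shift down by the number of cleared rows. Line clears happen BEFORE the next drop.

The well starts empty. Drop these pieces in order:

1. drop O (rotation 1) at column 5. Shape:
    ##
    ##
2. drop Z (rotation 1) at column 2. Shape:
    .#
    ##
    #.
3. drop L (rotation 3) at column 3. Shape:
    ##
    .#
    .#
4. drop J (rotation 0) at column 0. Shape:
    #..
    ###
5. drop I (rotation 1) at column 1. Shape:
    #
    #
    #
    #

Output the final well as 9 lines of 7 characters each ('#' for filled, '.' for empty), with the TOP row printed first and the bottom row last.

Drop 1: O rot1 at col 5 lands with bottom-row=0; cleared 0 line(s) (total 0); column heights now [0 0 0 0 0 2 2], max=2
Drop 2: Z rot1 at col 2 lands with bottom-row=0; cleared 0 line(s) (total 0); column heights now [0 0 2 3 0 2 2], max=3
Drop 3: L rot3 at col 3 lands with bottom-row=1; cleared 0 line(s) (total 0); column heights now [0 0 2 4 4 2 2], max=4
Drop 4: J rot0 at col 0 lands with bottom-row=2; cleared 0 line(s) (total 0); column heights now [4 3 3 4 4 2 2], max=4
Drop 5: I rot1 at col 1 lands with bottom-row=3; cleared 0 line(s) (total 0); column heights now [4 7 3 4 4 2 2], max=7

Answer: .......
.......
.#.....
.#.....
.#.....
##.##..
#####..
..#####
..#..##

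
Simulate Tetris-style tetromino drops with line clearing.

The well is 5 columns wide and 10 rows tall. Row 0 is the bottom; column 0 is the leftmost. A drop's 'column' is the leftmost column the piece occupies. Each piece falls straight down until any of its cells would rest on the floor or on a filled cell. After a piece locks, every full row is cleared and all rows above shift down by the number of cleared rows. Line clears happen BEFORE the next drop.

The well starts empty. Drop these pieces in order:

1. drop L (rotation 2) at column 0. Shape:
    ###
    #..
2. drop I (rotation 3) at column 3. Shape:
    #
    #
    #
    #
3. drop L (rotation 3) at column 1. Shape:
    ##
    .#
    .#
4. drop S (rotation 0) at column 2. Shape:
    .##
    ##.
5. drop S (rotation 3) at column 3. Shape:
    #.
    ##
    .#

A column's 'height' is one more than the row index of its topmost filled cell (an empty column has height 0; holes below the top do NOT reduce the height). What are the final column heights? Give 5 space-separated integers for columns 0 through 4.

Drop 1: L rot2 at col 0 lands with bottom-row=0; cleared 0 line(s) (total 0); column heights now [2 2 2 0 0], max=2
Drop 2: I rot3 at col 3 lands with bottom-row=0; cleared 0 line(s) (total 0); column heights now [2 2 2 4 0], max=4
Drop 3: L rot3 at col 1 lands with bottom-row=2; cleared 0 line(s) (total 0); column heights now [2 5 5 4 0], max=5
Drop 4: S rot0 at col 2 lands with bottom-row=5; cleared 0 line(s) (total 0); column heights now [2 5 6 7 7], max=7
Drop 5: S rot3 at col 3 lands with bottom-row=7; cleared 0 line(s) (total 0); column heights now [2 5 6 10 9], max=10

Answer: 2 5 6 10 9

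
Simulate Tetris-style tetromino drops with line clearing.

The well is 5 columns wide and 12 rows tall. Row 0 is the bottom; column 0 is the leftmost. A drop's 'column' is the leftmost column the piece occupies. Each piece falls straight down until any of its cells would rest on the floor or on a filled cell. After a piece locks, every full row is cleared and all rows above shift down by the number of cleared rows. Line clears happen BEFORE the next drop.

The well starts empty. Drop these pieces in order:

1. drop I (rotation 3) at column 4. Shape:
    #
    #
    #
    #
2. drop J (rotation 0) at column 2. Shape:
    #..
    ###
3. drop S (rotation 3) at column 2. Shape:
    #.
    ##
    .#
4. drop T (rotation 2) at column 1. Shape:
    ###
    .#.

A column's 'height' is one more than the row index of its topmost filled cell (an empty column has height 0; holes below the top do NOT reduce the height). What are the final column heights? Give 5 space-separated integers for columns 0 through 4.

Drop 1: I rot3 at col 4 lands with bottom-row=0; cleared 0 line(s) (total 0); column heights now [0 0 0 0 4], max=4
Drop 2: J rot0 at col 2 lands with bottom-row=4; cleared 0 line(s) (total 0); column heights now [0 0 6 5 5], max=6
Drop 3: S rot3 at col 2 lands with bottom-row=5; cleared 0 line(s) (total 0); column heights now [0 0 8 7 5], max=8
Drop 4: T rot2 at col 1 lands with bottom-row=8; cleared 0 line(s) (total 0); column heights now [0 10 10 10 5], max=10

Answer: 0 10 10 10 5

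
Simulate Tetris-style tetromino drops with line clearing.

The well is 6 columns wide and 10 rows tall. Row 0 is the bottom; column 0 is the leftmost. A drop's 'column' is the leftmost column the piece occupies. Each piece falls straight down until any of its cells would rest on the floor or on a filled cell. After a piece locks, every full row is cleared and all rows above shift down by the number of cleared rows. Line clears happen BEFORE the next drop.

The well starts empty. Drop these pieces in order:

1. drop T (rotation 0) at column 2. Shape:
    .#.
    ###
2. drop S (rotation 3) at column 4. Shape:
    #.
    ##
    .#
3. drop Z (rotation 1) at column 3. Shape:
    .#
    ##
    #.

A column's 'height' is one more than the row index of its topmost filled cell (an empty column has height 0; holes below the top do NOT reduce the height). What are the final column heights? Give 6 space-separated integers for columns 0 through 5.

Answer: 0 0 1 4 5 2

Derivation:
Drop 1: T rot0 at col 2 lands with bottom-row=0; cleared 0 line(s) (total 0); column heights now [0 0 1 2 1 0], max=2
Drop 2: S rot3 at col 4 lands with bottom-row=0; cleared 0 line(s) (total 0); column heights now [0 0 1 2 3 2], max=3
Drop 3: Z rot1 at col 3 lands with bottom-row=2; cleared 0 line(s) (total 0); column heights now [0 0 1 4 5 2], max=5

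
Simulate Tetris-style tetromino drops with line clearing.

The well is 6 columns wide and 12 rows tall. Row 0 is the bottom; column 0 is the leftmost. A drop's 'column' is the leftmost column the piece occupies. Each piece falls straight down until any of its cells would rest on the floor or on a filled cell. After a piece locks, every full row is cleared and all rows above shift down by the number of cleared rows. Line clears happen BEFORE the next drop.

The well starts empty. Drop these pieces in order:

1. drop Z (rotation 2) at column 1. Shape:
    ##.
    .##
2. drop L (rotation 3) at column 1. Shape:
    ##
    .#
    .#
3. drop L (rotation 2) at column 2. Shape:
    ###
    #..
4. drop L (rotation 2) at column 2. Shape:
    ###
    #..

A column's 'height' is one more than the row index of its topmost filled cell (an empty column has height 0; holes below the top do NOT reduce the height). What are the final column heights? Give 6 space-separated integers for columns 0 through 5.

Drop 1: Z rot2 at col 1 lands with bottom-row=0; cleared 0 line(s) (total 0); column heights now [0 2 2 1 0 0], max=2
Drop 2: L rot3 at col 1 lands with bottom-row=2; cleared 0 line(s) (total 0); column heights now [0 5 5 1 0 0], max=5
Drop 3: L rot2 at col 2 lands with bottom-row=5; cleared 0 line(s) (total 0); column heights now [0 5 7 7 7 0], max=7
Drop 4: L rot2 at col 2 lands with bottom-row=7; cleared 0 line(s) (total 0); column heights now [0 5 9 9 9 0], max=9

Answer: 0 5 9 9 9 0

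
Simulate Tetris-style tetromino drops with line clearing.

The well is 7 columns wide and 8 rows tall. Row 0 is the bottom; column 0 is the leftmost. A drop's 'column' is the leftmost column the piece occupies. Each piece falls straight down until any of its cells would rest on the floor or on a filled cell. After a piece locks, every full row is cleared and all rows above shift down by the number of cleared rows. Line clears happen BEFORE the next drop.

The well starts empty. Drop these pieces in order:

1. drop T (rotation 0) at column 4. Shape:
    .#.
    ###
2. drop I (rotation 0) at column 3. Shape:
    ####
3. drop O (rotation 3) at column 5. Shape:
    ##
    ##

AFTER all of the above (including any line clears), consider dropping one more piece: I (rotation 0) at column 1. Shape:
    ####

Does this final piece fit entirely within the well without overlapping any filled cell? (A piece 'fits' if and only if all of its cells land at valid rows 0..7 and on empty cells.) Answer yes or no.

Answer: yes

Derivation:
Drop 1: T rot0 at col 4 lands with bottom-row=0; cleared 0 line(s) (total 0); column heights now [0 0 0 0 1 2 1], max=2
Drop 2: I rot0 at col 3 lands with bottom-row=2; cleared 0 line(s) (total 0); column heights now [0 0 0 3 3 3 3], max=3
Drop 3: O rot3 at col 5 lands with bottom-row=3; cleared 0 line(s) (total 0); column heights now [0 0 0 3 3 5 5], max=5
Test piece I rot0 at col 1 (width 4): heights before test = [0 0 0 3 3 5 5]; fits = True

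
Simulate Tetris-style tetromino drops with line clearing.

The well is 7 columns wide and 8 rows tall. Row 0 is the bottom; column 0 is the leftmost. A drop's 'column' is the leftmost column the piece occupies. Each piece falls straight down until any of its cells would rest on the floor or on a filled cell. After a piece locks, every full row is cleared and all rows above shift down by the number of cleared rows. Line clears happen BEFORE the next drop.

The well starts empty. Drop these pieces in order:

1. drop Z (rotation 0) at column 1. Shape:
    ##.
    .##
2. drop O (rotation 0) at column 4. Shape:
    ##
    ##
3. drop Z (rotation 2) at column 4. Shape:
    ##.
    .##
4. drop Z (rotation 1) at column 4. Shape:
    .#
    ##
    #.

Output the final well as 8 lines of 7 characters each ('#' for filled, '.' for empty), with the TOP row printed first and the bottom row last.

Answer: .......
.....#.
....##.
....#..
....##.
.....##
.##.##.
..####.

Derivation:
Drop 1: Z rot0 at col 1 lands with bottom-row=0; cleared 0 line(s) (total 0); column heights now [0 2 2 1 0 0 0], max=2
Drop 2: O rot0 at col 4 lands with bottom-row=0; cleared 0 line(s) (total 0); column heights now [0 2 2 1 2 2 0], max=2
Drop 3: Z rot2 at col 4 lands with bottom-row=2; cleared 0 line(s) (total 0); column heights now [0 2 2 1 4 4 3], max=4
Drop 4: Z rot1 at col 4 lands with bottom-row=4; cleared 0 line(s) (total 0); column heights now [0 2 2 1 6 7 3], max=7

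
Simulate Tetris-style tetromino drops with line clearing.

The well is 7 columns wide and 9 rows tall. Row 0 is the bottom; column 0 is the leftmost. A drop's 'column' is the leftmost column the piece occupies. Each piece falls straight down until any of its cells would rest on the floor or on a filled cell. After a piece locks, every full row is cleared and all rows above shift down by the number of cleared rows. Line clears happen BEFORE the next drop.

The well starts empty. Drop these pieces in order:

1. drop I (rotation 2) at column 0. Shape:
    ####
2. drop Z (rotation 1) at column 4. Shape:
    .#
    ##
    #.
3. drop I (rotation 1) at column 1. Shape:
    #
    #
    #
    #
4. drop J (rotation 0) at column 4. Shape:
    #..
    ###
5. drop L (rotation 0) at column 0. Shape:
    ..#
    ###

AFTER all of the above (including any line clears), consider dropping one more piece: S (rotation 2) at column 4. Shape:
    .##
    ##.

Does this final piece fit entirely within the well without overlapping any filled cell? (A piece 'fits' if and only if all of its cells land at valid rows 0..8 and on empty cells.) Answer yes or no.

Drop 1: I rot2 at col 0 lands with bottom-row=0; cleared 0 line(s) (total 0); column heights now [1 1 1 1 0 0 0], max=1
Drop 2: Z rot1 at col 4 lands with bottom-row=0; cleared 0 line(s) (total 0); column heights now [1 1 1 1 2 3 0], max=3
Drop 3: I rot1 at col 1 lands with bottom-row=1; cleared 0 line(s) (total 0); column heights now [1 5 1 1 2 3 0], max=5
Drop 4: J rot0 at col 4 lands with bottom-row=3; cleared 0 line(s) (total 0); column heights now [1 5 1 1 5 4 4], max=5
Drop 5: L rot0 at col 0 lands with bottom-row=5; cleared 0 line(s) (total 0); column heights now [6 6 7 1 5 4 4], max=7
Test piece S rot2 at col 4 (width 3): heights before test = [6 6 7 1 5 4 4]; fits = True

Answer: yes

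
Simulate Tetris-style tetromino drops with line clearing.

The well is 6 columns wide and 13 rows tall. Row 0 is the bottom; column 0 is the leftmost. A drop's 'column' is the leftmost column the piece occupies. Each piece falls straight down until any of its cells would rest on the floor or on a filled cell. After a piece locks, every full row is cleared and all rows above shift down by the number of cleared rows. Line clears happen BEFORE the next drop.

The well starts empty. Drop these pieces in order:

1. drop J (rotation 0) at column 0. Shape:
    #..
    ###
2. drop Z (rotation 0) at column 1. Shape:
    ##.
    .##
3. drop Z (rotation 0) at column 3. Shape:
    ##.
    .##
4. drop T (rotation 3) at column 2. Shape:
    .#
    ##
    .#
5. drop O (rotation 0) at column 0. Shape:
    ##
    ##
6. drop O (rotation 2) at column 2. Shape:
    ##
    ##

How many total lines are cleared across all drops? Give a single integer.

Drop 1: J rot0 at col 0 lands with bottom-row=0; cleared 0 line(s) (total 0); column heights now [2 1 1 0 0 0], max=2
Drop 2: Z rot0 at col 1 lands with bottom-row=1; cleared 0 line(s) (total 0); column heights now [2 3 3 2 0 0], max=3
Drop 3: Z rot0 at col 3 lands with bottom-row=1; cleared 0 line(s) (total 0); column heights now [2 3 3 3 3 2], max=3
Drop 4: T rot3 at col 2 lands with bottom-row=3; cleared 0 line(s) (total 0); column heights now [2 3 5 6 3 2], max=6
Drop 5: O rot0 at col 0 lands with bottom-row=3; cleared 0 line(s) (total 0); column heights now [5 5 5 6 3 2], max=6
Drop 6: O rot2 at col 2 lands with bottom-row=6; cleared 0 line(s) (total 0); column heights now [5 5 8 8 3 2], max=8

Answer: 0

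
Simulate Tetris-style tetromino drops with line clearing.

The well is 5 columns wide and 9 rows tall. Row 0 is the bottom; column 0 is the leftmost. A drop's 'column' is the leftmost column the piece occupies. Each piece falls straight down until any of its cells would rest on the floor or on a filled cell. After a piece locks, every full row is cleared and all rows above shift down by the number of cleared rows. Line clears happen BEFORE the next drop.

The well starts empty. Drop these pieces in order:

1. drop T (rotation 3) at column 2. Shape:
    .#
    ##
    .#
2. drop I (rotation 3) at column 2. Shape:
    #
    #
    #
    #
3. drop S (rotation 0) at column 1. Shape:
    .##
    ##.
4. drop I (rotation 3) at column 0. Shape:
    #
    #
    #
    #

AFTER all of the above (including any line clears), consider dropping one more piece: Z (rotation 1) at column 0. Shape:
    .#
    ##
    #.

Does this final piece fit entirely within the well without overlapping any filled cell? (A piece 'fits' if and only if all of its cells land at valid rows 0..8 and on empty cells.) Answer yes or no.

Answer: yes

Derivation:
Drop 1: T rot3 at col 2 lands with bottom-row=0; cleared 0 line(s) (total 0); column heights now [0 0 2 3 0], max=3
Drop 2: I rot3 at col 2 lands with bottom-row=2; cleared 0 line(s) (total 0); column heights now [0 0 6 3 0], max=6
Drop 3: S rot0 at col 1 lands with bottom-row=6; cleared 0 line(s) (total 0); column heights now [0 7 8 8 0], max=8
Drop 4: I rot3 at col 0 lands with bottom-row=0; cleared 0 line(s) (total 0); column heights now [4 7 8 8 0], max=8
Test piece Z rot1 at col 0 (width 2): heights before test = [4 7 8 8 0]; fits = True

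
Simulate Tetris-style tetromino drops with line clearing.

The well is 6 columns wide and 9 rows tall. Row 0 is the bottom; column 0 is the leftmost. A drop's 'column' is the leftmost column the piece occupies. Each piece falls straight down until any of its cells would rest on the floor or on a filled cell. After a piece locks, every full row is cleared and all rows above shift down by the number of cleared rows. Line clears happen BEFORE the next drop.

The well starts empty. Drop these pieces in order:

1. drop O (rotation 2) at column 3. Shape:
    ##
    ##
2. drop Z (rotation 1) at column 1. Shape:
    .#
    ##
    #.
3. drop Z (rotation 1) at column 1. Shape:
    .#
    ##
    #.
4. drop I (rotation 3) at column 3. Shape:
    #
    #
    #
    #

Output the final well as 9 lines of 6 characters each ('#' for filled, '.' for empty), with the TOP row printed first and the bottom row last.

Drop 1: O rot2 at col 3 lands with bottom-row=0; cleared 0 line(s) (total 0); column heights now [0 0 0 2 2 0], max=2
Drop 2: Z rot1 at col 1 lands with bottom-row=0; cleared 0 line(s) (total 0); column heights now [0 2 3 2 2 0], max=3
Drop 3: Z rot1 at col 1 lands with bottom-row=2; cleared 0 line(s) (total 0); column heights now [0 4 5 2 2 0], max=5
Drop 4: I rot3 at col 3 lands with bottom-row=2; cleared 0 line(s) (total 0); column heights now [0 4 5 6 2 0], max=6

Answer: ......
......
......
...#..
..##..
.###..
.###..
.####.
.#.##.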